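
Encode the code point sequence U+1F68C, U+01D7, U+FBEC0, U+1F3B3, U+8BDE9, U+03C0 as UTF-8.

U+1F68C: 4-byte form → F0 9F 9A 8C.
U+01D7: 2-byte form → C7 97.
U+FBEC0: 4-byte form → F3 BB BB 80.
U+1F3B3: 4-byte form → F0 9F 8E B3.
U+8BDE9: 4-byte form → F2 8B B7 A9.
U+03C0: 2-byte form → CF 80.
Concatenated (20 bytes): F0 9F 9A 8C C7 97 F3 BB BB 80 F0 9F 8E B3 F2 8B B7 A9 CF 80.

F0 9F 9A 8C C7 97 F3 BB BB 80 F0 9F 8E B3 F2 8B B7 A9 CF 80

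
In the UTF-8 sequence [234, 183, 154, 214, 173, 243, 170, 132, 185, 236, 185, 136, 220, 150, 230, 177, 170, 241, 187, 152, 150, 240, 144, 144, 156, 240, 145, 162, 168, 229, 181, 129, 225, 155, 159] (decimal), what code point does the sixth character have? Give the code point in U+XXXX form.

Offset 0: leading byte 0xEA = 11101010 → 3-byte char #1 = EA B7 9A.
Offset 3: leading byte 0xD6 = 11010110 → 2-byte char #2 = D6 AD.
Offset 5: leading byte 0xF3 = 11110011 → 4-byte char #3 = F3 AA 84 B9.
Offset 9: leading byte 0xEC = 11101100 → 3-byte char #4 = EC B9 88.
Offset 12: leading byte 0xDC = 11011100 → 2-byte char #5 = DC 96.
Offset 14: leading byte 0xE6 = 11100110 → 3-byte char #6 = E6 B1 AA.
Leading byte 0xE6 = 11100110 matches 1110xxxx → 3-byte sequence.
Byte 1: 0xE6 = 11100110, payload 0110 (4 bits).
Byte 2: 0xB1 = 10110001 (10xxxxxx ✓), payload 110001.
Byte 3: 0xAA = 10101010 (10xxxxxx ✓), payload 101010.
Concatenate: 0110110001101010 = 0x6C6A (16 bits → U+6C6A).

U+6C6A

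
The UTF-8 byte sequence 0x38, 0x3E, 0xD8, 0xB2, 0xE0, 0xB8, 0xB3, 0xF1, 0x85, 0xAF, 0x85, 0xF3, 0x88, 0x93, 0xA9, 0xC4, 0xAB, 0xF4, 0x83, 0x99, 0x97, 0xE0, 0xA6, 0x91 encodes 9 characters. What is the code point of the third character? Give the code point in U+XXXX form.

Offset 0: leading byte 0x38 = 00111000 → 1-byte char #1 = 38.
Offset 1: leading byte 0x3E = 00111110 → 1-byte char #2 = 3E.
Offset 2: leading byte 0xD8 = 11011000 → 2-byte char #3 = D8 B2.
Leading byte 0xD8 = 11011000 matches 110xxxxx → 2-byte sequence.
Byte 1: 0xD8 = 11011000, payload 11000 (5 bits).
Byte 2: 0xB2 = 10110010 (10xxxxxx ✓), payload 110010.
Concatenate: 11000110010 = 0x632 (11 bits → U+0632).

U+0632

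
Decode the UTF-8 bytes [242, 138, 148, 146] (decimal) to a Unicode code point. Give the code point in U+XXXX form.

U+8A512

Leading byte 0xF2 = 11110010 matches 11110xxx → 4-byte sequence.
Byte 1: 0xF2 = 11110010, payload 010 (3 bits).
Byte 2: 0x8A = 10001010 (10xxxxxx ✓), payload 001010.
Byte 3: 0x94 = 10010100 (10xxxxxx ✓), payload 010100.
Byte 4: 0x92 = 10010010 (10xxxxxx ✓), payload 010010.
Concatenate: 010001010010100010010 = 0x8A512 (21 bits → U+8A512).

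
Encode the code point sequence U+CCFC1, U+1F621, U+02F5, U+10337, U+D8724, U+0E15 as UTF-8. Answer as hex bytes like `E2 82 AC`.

F3 8C BF 81 F0 9F 98 A1 CB B5 F0 90 8C B7 F3 98 9C A4 E0 B8 95

U+CCFC1: 4-byte form → F3 8C BF 81.
U+1F621: 4-byte form → F0 9F 98 A1.
U+02F5: 2-byte form → CB B5.
U+10337: 4-byte form → F0 90 8C B7.
U+D8724: 4-byte form → F3 98 9C A4.
U+0E15: 3-byte form → E0 B8 95.
Concatenated (21 bytes): F3 8C BF 81 F0 9F 98 A1 CB B5 F0 90 8C B7 F3 98 9C A4 E0 B8 95.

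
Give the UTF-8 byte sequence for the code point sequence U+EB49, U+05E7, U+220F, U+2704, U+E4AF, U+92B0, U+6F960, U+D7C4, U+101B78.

U+EB49: 3-byte form → EE AD 89.
U+05E7: 2-byte form → D7 A7.
U+220F: 3-byte form → E2 88 8F.
U+2704: 3-byte form → E2 9C 84.
U+E4AF: 3-byte form → EE 92 AF.
U+92B0: 3-byte form → E9 8A B0.
U+6F960: 4-byte form → F1 AF A5 A0.
U+D7C4: 3-byte form → ED 9F 84.
U+101B78: 4-byte form → F4 81 AD B8.
Concatenated (28 bytes): EE AD 89 D7 A7 E2 88 8F E2 9C 84 EE 92 AF E9 8A B0 F1 AF A5 A0 ED 9F 84 F4 81 AD B8.

EE AD 89 D7 A7 E2 88 8F E2 9C 84 EE 92 AF E9 8A B0 F1 AF A5 A0 ED 9F 84 F4 81 AD B8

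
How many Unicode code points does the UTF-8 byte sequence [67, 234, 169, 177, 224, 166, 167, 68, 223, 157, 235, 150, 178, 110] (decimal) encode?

7

Byte at offset 0: 0x43 = 01000011 → 1-byte char (#1). Advance 1.
Byte at offset 1: 0xEA = 11101010 → 3-byte char (#2). Advance 3.
Byte at offset 4: 0xE0 = 11100000 → 3-byte char (#3). Advance 3.
Byte at offset 7: 0x44 = 01000100 → 1-byte char (#4). Advance 1.
Byte at offset 8: 0xDF = 11011111 → 2-byte char (#5). Advance 2.
Byte at offset 10: 0xEB = 11101011 → 3-byte char (#6). Advance 3.
Byte at offset 13: 0x6E = 01101110 → 1-byte char (#7). Advance 1.
Reached end at offset 14 after 7 code points.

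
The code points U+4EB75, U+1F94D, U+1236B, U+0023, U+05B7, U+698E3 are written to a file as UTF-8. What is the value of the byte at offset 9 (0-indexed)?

U+4EB75 → 4-byte form F1 8E AD B5 at offsets 0–3.
U+1F94D → 4-byte form F0 9F A5 8D at offsets 4–7.
U+1236B → 4-byte form F0 92 8D AB at offsets 8–11.
Offset 9 falls in char 3's range; it's byte 2 of F0 92 8D AB = 0x92.

0x92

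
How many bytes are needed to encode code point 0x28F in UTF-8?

U+028F = 0x28F. UTF-8 uses 1 byte below 0x80, 2 below 0x800, 3 below 0x10000, 4 up to 0x10FFFF. 0x28F is in U+0080–U+07FF → 2 bytes.

2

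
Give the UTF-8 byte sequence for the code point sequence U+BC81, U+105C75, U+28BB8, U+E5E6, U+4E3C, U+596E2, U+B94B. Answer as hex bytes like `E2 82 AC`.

EB B2 81 F4 85 B1 B5 F0 A8 AE B8 EE 97 A6 E4 B8 BC F1 99 9B A2 EB A5 8B

U+BC81: 3-byte form → EB B2 81.
U+105C75: 4-byte form → F4 85 B1 B5.
U+28BB8: 4-byte form → F0 A8 AE B8.
U+E5E6: 3-byte form → EE 97 A6.
U+4E3C: 3-byte form → E4 B8 BC.
U+596E2: 4-byte form → F1 99 9B A2.
U+B94B: 3-byte form → EB A5 8B.
Concatenated (24 bytes): EB B2 81 F4 85 B1 B5 F0 A8 AE B8 EE 97 A6 E4 B8 BC F1 99 9B A2 EB A5 8B.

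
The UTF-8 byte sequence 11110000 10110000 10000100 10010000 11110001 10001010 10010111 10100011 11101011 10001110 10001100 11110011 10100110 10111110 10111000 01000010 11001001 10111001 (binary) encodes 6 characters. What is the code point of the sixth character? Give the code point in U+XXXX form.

Offset 0: leading byte 0xF0 = 11110000 → 4-byte char #1 = F0 B0 84 90.
Offset 4: leading byte 0xF1 = 11110001 → 4-byte char #2 = F1 8A 97 A3.
Offset 8: leading byte 0xEB = 11101011 → 3-byte char #3 = EB 8E 8C.
Offset 11: leading byte 0xF3 = 11110011 → 4-byte char #4 = F3 A6 BE B8.
Offset 15: leading byte 0x42 = 01000010 → 1-byte char #5 = 42.
Offset 16: leading byte 0xC9 = 11001001 → 2-byte char #6 = C9 B9.
Leading byte 0xC9 = 11001001 matches 110xxxxx → 2-byte sequence.
Byte 1: 0xC9 = 11001001, payload 01001 (5 bits).
Byte 2: 0xB9 = 10111001 (10xxxxxx ✓), payload 111001.
Concatenate: 01001111001 = 0x279 (11 bits → U+0279).

U+0279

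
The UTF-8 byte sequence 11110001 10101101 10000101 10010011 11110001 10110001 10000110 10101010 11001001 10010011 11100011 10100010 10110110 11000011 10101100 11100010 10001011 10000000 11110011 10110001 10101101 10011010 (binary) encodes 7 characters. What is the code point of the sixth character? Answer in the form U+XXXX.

Offset 0: leading byte 0xF1 = 11110001 → 4-byte char #1 = F1 AD 85 93.
Offset 4: leading byte 0xF1 = 11110001 → 4-byte char #2 = F1 B1 86 AA.
Offset 8: leading byte 0xC9 = 11001001 → 2-byte char #3 = C9 93.
Offset 10: leading byte 0xE3 = 11100011 → 3-byte char #4 = E3 A2 B6.
Offset 13: leading byte 0xC3 = 11000011 → 2-byte char #5 = C3 AC.
Offset 15: leading byte 0xE2 = 11100010 → 3-byte char #6 = E2 8B 80.
Leading byte 0xE2 = 11100010 matches 1110xxxx → 3-byte sequence.
Byte 1: 0xE2 = 11100010, payload 0010 (4 bits).
Byte 2: 0x8B = 10001011 (10xxxxxx ✓), payload 001011.
Byte 3: 0x80 = 10000000 (10xxxxxx ✓), payload 000000.
Concatenate: 0010001011000000 = 0x22C0 (16 bits → U+22C0).

U+22C0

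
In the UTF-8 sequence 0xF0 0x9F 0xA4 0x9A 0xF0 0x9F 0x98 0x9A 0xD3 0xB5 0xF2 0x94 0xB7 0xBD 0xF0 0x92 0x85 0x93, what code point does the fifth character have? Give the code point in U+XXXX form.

Offset 0: leading byte 0xF0 = 11110000 → 4-byte char #1 = F0 9F A4 9A.
Offset 4: leading byte 0xF0 = 11110000 → 4-byte char #2 = F0 9F 98 9A.
Offset 8: leading byte 0xD3 = 11010011 → 2-byte char #3 = D3 B5.
Offset 10: leading byte 0xF2 = 11110010 → 4-byte char #4 = F2 94 B7 BD.
Offset 14: leading byte 0xF0 = 11110000 → 4-byte char #5 = F0 92 85 93.
Leading byte 0xF0 = 11110000 matches 11110xxx → 4-byte sequence.
Byte 1: 0xF0 = 11110000, payload 000 (3 bits).
Byte 2: 0x92 = 10010010 (10xxxxxx ✓), payload 010010.
Byte 3: 0x85 = 10000101 (10xxxxxx ✓), payload 000101.
Byte 4: 0x93 = 10010011 (10xxxxxx ✓), payload 010011.
Concatenate: 000010010000101010011 = 0x12153 (21 bits → U+12153).

U+12153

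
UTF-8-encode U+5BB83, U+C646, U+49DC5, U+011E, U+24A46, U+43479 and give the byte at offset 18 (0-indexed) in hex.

U+5BB83 → 4-byte form F1 9B AE 83 at offsets 0–3.
U+C646 → 3-byte form EC 99 86 at offsets 4–6.
U+49DC5 → 4-byte form F1 89 B7 85 at offsets 7–10.
U+011E → 2-byte form C4 9E at offsets 11–12.
U+24A46 → 4-byte form F0 A4 A9 86 at offsets 13–16.
U+43479 → 4-byte form F1 83 91 B9 at offsets 17–20.
Offset 18 falls in char 6's range; it's byte 2 of F1 83 91 B9 = 0x83.

0x83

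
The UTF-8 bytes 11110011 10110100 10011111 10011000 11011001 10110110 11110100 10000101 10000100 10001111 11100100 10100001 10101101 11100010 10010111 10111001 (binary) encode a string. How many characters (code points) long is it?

Byte at offset 0: 0xF3 = 11110011 → 4-byte char (#1). Advance 4.
Byte at offset 4: 0xD9 = 11011001 → 2-byte char (#2). Advance 2.
Byte at offset 6: 0xF4 = 11110100 → 4-byte char (#3). Advance 4.
Byte at offset 10: 0xE4 = 11100100 → 3-byte char (#4). Advance 3.
Byte at offset 13: 0xE2 = 11100010 → 3-byte char (#5). Advance 3.
Reached end at offset 16 after 5 code points.

5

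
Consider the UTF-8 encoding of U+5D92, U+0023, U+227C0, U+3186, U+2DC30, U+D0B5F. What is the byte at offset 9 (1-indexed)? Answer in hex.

0xE3

1-indexed offset 9 is 0-indexed offset 8.
U+5D92 → 3-byte form E5 B6 92 at offsets 0–2.
U+0023 → 1-byte form 23 at offsets 3–3.
U+227C0 → 4-byte form F0 A2 9F 80 at offsets 4–7.
U+3186 → 3-byte form E3 86 86 at offsets 8–10.
Offset 8 falls in char 4's range; it's byte 1 of E3 86 86 = 0xE3.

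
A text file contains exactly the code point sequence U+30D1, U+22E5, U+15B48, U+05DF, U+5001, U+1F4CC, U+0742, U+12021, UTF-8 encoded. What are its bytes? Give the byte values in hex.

U+30D1: 3-byte form → E3 83 91.
U+22E5: 3-byte form → E2 8B A5.
U+15B48: 4-byte form → F0 95 AD 88.
U+05DF: 2-byte form → D7 9F.
U+5001: 3-byte form → E5 80 81.
U+1F4CC: 4-byte form → F0 9F 93 8C.
U+0742: 2-byte form → DD 82.
U+12021: 4-byte form → F0 92 80 A1.
Concatenated (25 bytes): E3 83 91 E2 8B A5 F0 95 AD 88 D7 9F E5 80 81 F0 9F 93 8C DD 82 F0 92 80 A1.

E3 83 91 E2 8B A5 F0 95 AD 88 D7 9F E5 80 81 F0 9F 93 8C DD 82 F0 92 80 A1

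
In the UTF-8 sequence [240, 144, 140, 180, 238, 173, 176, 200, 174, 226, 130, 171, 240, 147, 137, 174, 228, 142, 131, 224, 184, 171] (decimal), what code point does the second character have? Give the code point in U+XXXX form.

Offset 0: leading byte 0xF0 = 11110000 → 4-byte char #1 = F0 90 8C B4.
Offset 4: leading byte 0xEE = 11101110 → 3-byte char #2 = EE AD B0.
Leading byte 0xEE = 11101110 matches 1110xxxx → 3-byte sequence.
Byte 1: 0xEE = 11101110, payload 1110 (4 bits).
Byte 2: 0xAD = 10101101 (10xxxxxx ✓), payload 101101.
Byte 3: 0xB0 = 10110000 (10xxxxxx ✓), payload 110000.
Concatenate: 1110101101110000 = 0xEB70 (16 bits → U+EB70).

U+EB70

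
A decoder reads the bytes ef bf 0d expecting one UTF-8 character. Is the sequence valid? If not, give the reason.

Leading byte 0xEF = 11101111 → 3-byte form.
Byte 3 is 0x0D = 00001101, which is not 10xxxxxx — expected a continuation byte.

invalid (non-continuation byte where continuation expected)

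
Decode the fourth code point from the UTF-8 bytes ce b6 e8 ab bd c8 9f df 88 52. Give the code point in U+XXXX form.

U+07C8

Offset 0: leading byte 0xCE = 11001110 → 2-byte char #1 = CE B6.
Offset 2: leading byte 0xE8 = 11101000 → 3-byte char #2 = E8 AB BD.
Offset 5: leading byte 0xC8 = 11001000 → 2-byte char #3 = C8 9F.
Offset 7: leading byte 0xDF = 11011111 → 2-byte char #4 = DF 88.
Leading byte 0xDF = 11011111 matches 110xxxxx → 2-byte sequence.
Byte 1: 0xDF = 11011111, payload 11111 (5 bits).
Byte 2: 0x88 = 10001000 (10xxxxxx ✓), payload 001000.
Concatenate: 11111001000 = 0x7C8 (11 bits → U+07C8).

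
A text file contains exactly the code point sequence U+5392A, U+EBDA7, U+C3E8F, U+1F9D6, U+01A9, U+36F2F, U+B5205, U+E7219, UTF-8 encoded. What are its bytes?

U+5392A: 4-byte form → F1 93 A4 AA.
U+EBDA7: 4-byte form → F3 AB B6 A7.
U+C3E8F: 4-byte form → F3 83 BA 8F.
U+1F9D6: 4-byte form → F0 9F A7 96.
U+01A9: 2-byte form → C6 A9.
U+36F2F: 4-byte form → F0 B6 BC AF.
U+B5205: 4-byte form → F2 B5 88 85.
U+E7219: 4-byte form → F3 A7 88 99.
Concatenated (30 bytes): F1 93 A4 AA F3 AB B6 A7 F3 83 BA 8F F0 9F A7 96 C6 A9 F0 B6 BC AF F2 B5 88 85 F3 A7 88 99.

F1 93 A4 AA F3 AB B6 A7 F3 83 BA 8F F0 9F A7 96 C6 A9 F0 B6 BC AF F2 B5 88 85 F3 A7 88 99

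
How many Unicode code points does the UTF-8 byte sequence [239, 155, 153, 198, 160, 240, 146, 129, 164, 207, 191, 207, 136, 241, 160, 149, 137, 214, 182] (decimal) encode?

Byte at offset 0: 0xEF = 11101111 → 3-byte char (#1). Advance 3.
Byte at offset 3: 0xC6 = 11000110 → 2-byte char (#2). Advance 2.
Byte at offset 5: 0xF0 = 11110000 → 4-byte char (#3). Advance 4.
Byte at offset 9: 0xCF = 11001111 → 2-byte char (#4). Advance 2.
Byte at offset 11: 0xCF = 11001111 → 2-byte char (#5). Advance 2.
Byte at offset 13: 0xF1 = 11110001 → 4-byte char (#6). Advance 4.
Byte at offset 17: 0xD6 = 11010110 → 2-byte char (#7). Advance 2.
Reached end at offset 19 after 7 code points.

7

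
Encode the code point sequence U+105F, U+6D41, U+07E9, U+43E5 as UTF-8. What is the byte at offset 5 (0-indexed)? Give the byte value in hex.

0x81

U+105F → 3-byte form E1 81 9F at offsets 0–2.
U+6D41 → 3-byte form E6 B5 81 at offsets 3–5.
Offset 5 falls in char 2's range; it's byte 3 of E6 B5 81 = 0x81.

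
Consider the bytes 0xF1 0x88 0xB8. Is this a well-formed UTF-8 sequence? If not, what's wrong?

Leading byte 0xF1 = 11110001 → 4-byte form, but only 3 bytes are present.

invalid (sequence truncated)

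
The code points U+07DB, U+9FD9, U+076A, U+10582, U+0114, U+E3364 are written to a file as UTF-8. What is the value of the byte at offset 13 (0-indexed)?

0xF3

U+07DB → 2-byte form DF 9B at offsets 0–1.
U+9FD9 → 3-byte form E9 BF 99 at offsets 2–4.
U+076A → 2-byte form DD AA at offsets 5–6.
U+10582 → 4-byte form F0 90 96 82 at offsets 7–10.
U+0114 → 2-byte form C4 94 at offsets 11–12.
U+E3364 → 4-byte form F3 A3 8D A4 at offsets 13–16.
Offset 13 falls in char 6's range; it's byte 1 of F3 A3 8D A4 = 0xF3.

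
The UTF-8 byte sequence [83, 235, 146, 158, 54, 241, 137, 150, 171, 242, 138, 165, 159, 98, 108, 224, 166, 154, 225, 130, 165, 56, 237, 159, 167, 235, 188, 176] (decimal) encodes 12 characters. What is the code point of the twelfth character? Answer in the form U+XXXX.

U+BF30

Offset 0: leading byte 0x53 = 01010011 → 1-byte char #1 = 53.
Offset 1: leading byte 0xEB = 11101011 → 3-byte char #2 = EB 92 9E.
Offset 4: leading byte 0x36 = 00110110 → 1-byte char #3 = 36.
Offset 5: leading byte 0xF1 = 11110001 → 4-byte char #4 = F1 89 96 AB.
Offset 9: leading byte 0xF2 = 11110010 → 4-byte char #5 = F2 8A A5 9F.
Offset 13: leading byte 0x62 = 01100010 → 1-byte char #6 = 62.
Offset 14: leading byte 0x6C = 01101100 → 1-byte char #7 = 6C.
Offset 15: leading byte 0xE0 = 11100000 → 3-byte char #8 = E0 A6 9A.
Offset 18: leading byte 0xE1 = 11100001 → 3-byte char #9 = E1 82 A5.
Offset 21: leading byte 0x38 = 00111000 → 1-byte char #10 = 38.
Offset 22: leading byte 0xED = 11101101 → 3-byte char #11 = ED 9F A7.
Offset 25: leading byte 0xEB = 11101011 → 3-byte char #12 = EB BC B0.
Leading byte 0xEB = 11101011 matches 1110xxxx → 3-byte sequence.
Byte 1: 0xEB = 11101011, payload 1011 (4 bits).
Byte 2: 0xBC = 10111100 (10xxxxxx ✓), payload 111100.
Byte 3: 0xB0 = 10110000 (10xxxxxx ✓), payload 110000.
Concatenate: 1011111100110000 = 0xBF30 (16 bits → U+BF30).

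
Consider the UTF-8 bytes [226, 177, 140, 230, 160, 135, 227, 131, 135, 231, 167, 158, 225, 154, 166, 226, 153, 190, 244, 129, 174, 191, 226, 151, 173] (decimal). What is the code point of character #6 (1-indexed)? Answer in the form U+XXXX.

U+267E

Offset 0: leading byte 0xE2 = 11100010 → 3-byte char #1 = E2 B1 8C.
Offset 3: leading byte 0xE6 = 11100110 → 3-byte char #2 = E6 A0 87.
Offset 6: leading byte 0xE3 = 11100011 → 3-byte char #3 = E3 83 87.
Offset 9: leading byte 0xE7 = 11100111 → 3-byte char #4 = E7 A7 9E.
Offset 12: leading byte 0xE1 = 11100001 → 3-byte char #5 = E1 9A A6.
Offset 15: leading byte 0xE2 = 11100010 → 3-byte char #6 = E2 99 BE.
Leading byte 0xE2 = 11100010 matches 1110xxxx → 3-byte sequence.
Byte 1: 0xE2 = 11100010, payload 0010 (4 bits).
Byte 2: 0x99 = 10011001 (10xxxxxx ✓), payload 011001.
Byte 3: 0xBE = 10111110 (10xxxxxx ✓), payload 111110.
Concatenate: 0010011001111110 = 0x267E (16 bits → U+267E).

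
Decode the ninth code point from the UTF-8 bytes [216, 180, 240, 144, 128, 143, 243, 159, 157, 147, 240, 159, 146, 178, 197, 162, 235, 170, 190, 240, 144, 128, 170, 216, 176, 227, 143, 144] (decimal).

Offset 0: leading byte 0xD8 = 11011000 → 2-byte char #1 = D8 B4.
Offset 2: leading byte 0xF0 = 11110000 → 4-byte char #2 = F0 90 80 8F.
Offset 6: leading byte 0xF3 = 11110011 → 4-byte char #3 = F3 9F 9D 93.
Offset 10: leading byte 0xF0 = 11110000 → 4-byte char #4 = F0 9F 92 B2.
Offset 14: leading byte 0xC5 = 11000101 → 2-byte char #5 = C5 A2.
Offset 16: leading byte 0xEB = 11101011 → 3-byte char #6 = EB AA BE.
Offset 19: leading byte 0xF0 = 11110000 → 4-byte char #7 = F0 90 80 AA.
Offset 23: leading byte 0xD8 = 11011000 → 2-byte char #8 = D8 B0.
Offset 25: leading byte 0xE3 = 11100011 → 3-byte char #9 = E3 8F 90.
Leading byte 0xE3 = 11100011 matches 1110xxxx → 3-byte sequence.
Byte 1: 0xE3 = 11100011, payload 0011 (4 bits).
Byte 2: 0x8F = 10001111 (10xxxxxx ✓), payload 001111.
Byte 3: 0x90 = 10010000 (10xxxxxx ✓), payload 010000.
Concatenate: 0011001111010000 = 0x33D0 (16 bits → U+33D0).

U+33D0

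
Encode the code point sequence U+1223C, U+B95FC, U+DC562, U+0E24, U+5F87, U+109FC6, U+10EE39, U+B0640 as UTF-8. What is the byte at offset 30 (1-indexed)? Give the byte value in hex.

1-indexed offset 30 is 0-indexed offset 29.
U+1223C → 4-byte form F0 92 88 BC at offsets 0–3.
U+B95FC → 4-byte form F2 B9 97 BC at offsets 4–7.
U+DC562 → 4-byte form F3 9C 95 A2 at offsets 8–11.
U+0E24 → 3-byte form E0 B8 A4 at offsets 12–14.
U+5F87 → 3-byte form E5 BE 87 at offsets 15–17.
U+109FC6 → 4-byte form F4 89 BF 86 at offsets 18–21.
U+10EE39 → 4-byte form F4 8E B8 B9 at offsets 22–25.
U+B0640 → 4-byte form F2 B0 99 80 at offsets 26–29.
Offset 29 falls in char 8's range; it's byte 4 of F2 B0 99 80 = 0x80.

0x80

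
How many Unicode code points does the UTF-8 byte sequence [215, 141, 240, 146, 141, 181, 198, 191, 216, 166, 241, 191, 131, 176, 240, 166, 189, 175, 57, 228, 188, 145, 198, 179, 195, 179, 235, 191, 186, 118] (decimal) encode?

Byte at offset 0: 0xD7 = 11010111 → 2-byte char (#1). Advance 2.
Byte at offset 2: 0xF0 = 11110000 → 4-byte char (#2). Advance 4.
Byte at offset 6: 0xC6 = 11000110 → 2-byte char (#3). Advance 2.
Byte at offset 8: 0xD8 = 11011000 → 2-byte char (#4). Advance 2.
Byte at offset 10: 0xF1 = 11110001 → 4-byte char (#5). Advance 4.
Byte at offset 14: 0xF0 = 11110000 → 4-byte char (#6). Advance 4.
Byte at offset 18: 0x39 = 00111001 → 1-byte char (#7). Advance 1.
Byte at offset 19: 0xE4 = 11100100 → 3-byte char (#8). Advance 3.
Byte at offset 22: 0xC6 = 11000110 → 2-byte char (#9). Advance 2.
Byte at offset 24: 0xC3 = 11000011 → 2-byte char (#10). Advance 2.
Byte at offset 26: 0xEB = 11101011 → 3-byte char (#11). Advance 3.
Byte at offset 29: 0x76 = 01110110 → 1-byte char (#12). Advance 1.
Reached end at offset 30 after 12 code points.

12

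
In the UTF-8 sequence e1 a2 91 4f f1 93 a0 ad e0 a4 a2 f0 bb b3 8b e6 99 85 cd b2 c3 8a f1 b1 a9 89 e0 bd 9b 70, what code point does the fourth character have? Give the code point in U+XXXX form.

U+0922

Offset 0: leading byte 0xE1 = 11100001 → 3-byte char #1 = E1 A2 91.
Offset 3: leading byte 0x4F = 01001111 → 1-byte char #2 = 4F.
Offset 4: leading byte 0xF1 = 11110001 → 4-byte char #3 = F1 93 A0 AD.
Offset 8: leading byte 0xE0 = 11100000 → 3-byte char #4 = E0 A4 A2.
Leading byte 0xE0 = 11100000 matches 1110xxxx → 3-byte sequence.
Byte 1: 0xE0 = 11100000, payload 0000 (4 bits).
Byte 2: 0xA4 = 10100100 (10xxxxxx ✓), payload 100100.
Byte 3: 0xA2 = 10100010 (10xxxxxx ✓), payload 100010.
Concatenate: 0000100100100010 = 0x922 (16 bits → U+0922).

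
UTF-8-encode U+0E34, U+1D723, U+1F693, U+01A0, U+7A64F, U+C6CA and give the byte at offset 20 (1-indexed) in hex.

0x8A

1-indexed offset 20 is 0-indexed offset 19.
U+0E34 → 3-byte form E0 B8 B4 at offsets 0–2.
U+1D723 → 4-byte form F0 9D 9C A3 at offsets 3–6.
U+1F693 → 4-byte form F0 9F 9A 93 at offsets 7–10.
U+01A0 → 2-byte form C6 A0 at offsets 11–12.
U+7A64F → 4-byte form F1 BA 99 8F at offsets 13–16.
U+C6CA → 3-byte form EC 9B 8A at offsets 17–19.
Offset 19 falls in char 6's range; it's byte 3 of EC 9B 8A = 0x8A.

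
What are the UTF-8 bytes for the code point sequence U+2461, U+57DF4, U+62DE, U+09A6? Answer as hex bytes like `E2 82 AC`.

U+2461: 3-byte form → E2 91 A1.
U+57DF4: 4-byte form → F1 97 B7 B4.
U+62DE: 3-byte form → E6 8B 9E.
U+09A6: 3-byte form → E0 A6 A6.
Concatenated (13 bytes): E2 91 A1 F1 97 B7 B4 E6 8B 9E E0 A6 A6.

E2 91 A1 F1 97 B7 B4 E6 8B 9E E0 A6 A6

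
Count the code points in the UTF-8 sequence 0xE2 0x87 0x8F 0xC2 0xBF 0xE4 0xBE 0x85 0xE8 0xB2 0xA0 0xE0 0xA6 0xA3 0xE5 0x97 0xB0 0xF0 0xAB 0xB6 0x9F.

7

Byte at offset 0: 0xE2 = 11100010 → 3-byte char (#1). Advance 3.
Byte at offset 3: 0xC2 = 11000010 → 2-byte char (#2). Advance 2.
Byte at offset 5: 0xE4 = 11100100 → 3-byte char (#3). Advance 3.
Byte at offset 8: 0xE8 = 11101000 → 3-byte char (#4). Advance 3.
Byte at offset 11: 0xE0 = 11100000 → 3-byte char (#5). Advance 3.
Byte at offset 14: 0xE5 = 11100101 → 3-byte char (#6). Advance 3.
Byte at offset 17: 0xF0 = 11110000 → 4-byte char (#7). Advance 4.
Reached end at offset 21 after 7 code points.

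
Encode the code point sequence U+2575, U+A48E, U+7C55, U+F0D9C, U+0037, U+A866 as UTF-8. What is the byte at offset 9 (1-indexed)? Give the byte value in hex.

1-indexed offset 9 is 0-indexed offset 8.
U+2575 → 3-byte form E2 95 B5 at offsets 0–2.
U+A48E → 3-byte form EA 92 8E at offsets 3–5.
U+7C55 → 3-byte form E7 B1 95 at offsets 6–8.
Offset 8 falls in char 3's range; it's byte 3 of E7 B1 95 = 0x95.

0x95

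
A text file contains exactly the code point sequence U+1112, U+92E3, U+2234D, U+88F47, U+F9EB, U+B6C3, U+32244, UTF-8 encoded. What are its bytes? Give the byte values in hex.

U+1112: 3-byte form → E1 84 92.
U+92E3: 3-byte form → E9 8B A3.
U+2234D: 4-byte form → F0 A2 8D 8D.
U+88F47: 4-byte form → F2 88 BD 87.
U+F9EB: 3-byte form → EF A7 AB.
U+B6C3: 3-byte form → EB 9B 83.
U+32244: 4-byte form → F0 B2 89 84.
Concatenated (24 bytes): E1 84 92 E9 8B A3 F0 A2 8D 8D F2 88 BD 87 EF A7 AB EB 9B 83 F0 B2 89 84.

E1 84 92 E9 8B A3 F0 A2 8D 8D F2 88 BD 87 EF A7 AB EB 9B 83 F0 B2 89 84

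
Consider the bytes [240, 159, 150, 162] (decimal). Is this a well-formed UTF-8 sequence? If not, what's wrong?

valid

Leading byte 0xF0 = 11110000 → 4-byte form.
Continuation bytes 0x9F=10011111, 0x96=10010110, 0xA2=10100010 all match 10xxxxxx.
Decoded value 0x1F5A2 is ≥ 0x10000 (shortest form) and not a surrogate.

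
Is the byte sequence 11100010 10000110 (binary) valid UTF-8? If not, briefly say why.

Leading byte 0xE2 = 11100010 → 3-byte form, but only 2 bytes are present.

invalid (sequence truncated)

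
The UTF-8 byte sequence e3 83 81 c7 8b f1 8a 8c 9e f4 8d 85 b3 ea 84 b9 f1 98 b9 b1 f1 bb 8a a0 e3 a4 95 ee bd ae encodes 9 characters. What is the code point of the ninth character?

Offset 0: leading byte 0xE3 = 11100011 → 3-byte char #1 = E3 83 81.
Offset 3: leading byte 0xC7 = 11000111 → 2-byte char #2 = C7 8B.
Offset 5: leading byte 0xF1 = 11110001 → 4-byte char #3 = F1 8A 8C 9E.
Offset 9: leading byte 0xF4 = 11110100 → 4-byte char #4 = F4 8D 85 B3.
Offset 13: leading byte 0xEA = 11101010 → 3-byte char #5 = EA 84 B9.
Offset 16: leading byte 0xF1 = 11110001 → 4-byte char #6 = F1 98 B9 B1.
Offset 20: leading byte 0xF1 = 11110001 → 4-byte char #7 = F1 BB 8A A0.
Offset 24: leading byte 0xE3 = 11100011 → 3-byte char #8 = E3 A4 95.
Offset 27: leading byte 0xEE = 11101110 → 3-byte char #9 = EE BD AE.
Leading byte 0xEE = 11101110 matches 1110xxxx → 3-byte sequence.
Byte 1: 0xEE = 11101110, payload 1110 (4 bits).
Byte 2: 0xBD = 10111101 (10xxxxxx ✓), payload 111101.
Byte 3: 0xAE = 10101110 (10xxxxxx ✓), payload 101110.
Concatenate: 1110111101101110 = 0xEF6E (16 bits → U+EF6E).

U+EF6E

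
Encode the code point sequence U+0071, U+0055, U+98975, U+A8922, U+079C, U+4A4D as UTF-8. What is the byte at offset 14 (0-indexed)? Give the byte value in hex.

U+0071 → 1-byte form 71 at offsets 0–0.
U+0055 → 1-byte form 55 at offsets 1–1.
U+98975 → 4-byte form F2 98 A5 B5 at offsets 2–5.
U+A8922 → 4-byte form F2 A8 A4 A2 at offsets 6–9.
U+079C → 2-byte form DE 9C at offsets 10–11.
U+4A4D → 3-byte form E4 A9 8D at offsets 12–14.
Offset 14 falls in char 6's range; it's byte 3 of E4 A9 8D = 0x8D.

0x8D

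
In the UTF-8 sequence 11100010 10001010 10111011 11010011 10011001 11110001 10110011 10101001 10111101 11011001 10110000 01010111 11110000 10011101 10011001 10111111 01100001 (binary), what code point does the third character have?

Offset 0: leading byte 0xE2 = 11100010 → 3-byte char #1 = E2 8A BB.
Offset 3: leading byte 0xD3 = 11010011 → 2-byte char #2 = D3 99.
Offset 5: leading byte 0xF1 = 11110001 → 4-byte char #3 = F1 B3 A9 BD.
Leading byte 0xF1 = 11110001 matches 11110xxx → 4-byte sequence.
Byte 1: 0xF1 = 11110001, payload 001 (3 bits).
Byte 2: 0xB3 = 10110011 (10xxxxxx ✓), payload 110011.
Byte 3: 0xA9 = 10101001 (10xxxxxx ✓), payload 101001.
Byte 4: 0xBD = 10111101 (10xxxxxx ✓), payload 111101.
Concatenate: 001110011101001111101 = 0x73A7D (21 bits → U+73A7D).

U+73A7D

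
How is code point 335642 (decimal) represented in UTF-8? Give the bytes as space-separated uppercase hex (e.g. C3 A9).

F1 91 BC 9A

U+51F1A = 0x51F1A = 335642 decimal. In range U+10000–U+10FFFF → 4-byte form: 11110xxx 10xxxxxx 10xxxxxx 10xxxxxx.
Binary (21 bits): 001010001111100011010.
Split 3+6+6+6: 001 | 010001 | 111100 | 011010.
Byte 1: 11110001 = 0xF1.
Byte 2: 10010001 = 0x91.
Byte 3: 10111100 = 0xBC.
Byte 4: 10011010 = 0x9A.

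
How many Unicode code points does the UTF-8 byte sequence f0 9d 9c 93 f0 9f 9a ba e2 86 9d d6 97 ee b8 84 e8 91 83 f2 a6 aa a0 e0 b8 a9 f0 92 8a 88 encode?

9

Byte at offset 0: 0xF0 = 11110000 → 4-byte char (#1). Advance 4.
Byte at offset 4: 0xF0 = 11110000 → 4-byte char (#2). Advance 4.
Byte at offset 8: 0xE2 = 11100010 → 3-byte char (#3). Advance 3.
Byte at offset 11: 0xD6 = 11010110 → 2-byte char (#4). Advance 2.
Byte at offset 13: 0xEE = 11101110 → 3-byte char (#5). Advance 3.
Byte at offset 16: 0xE8 = 11101000 → 3-byte char (#6). Advance 3.
Byte at offset 19: 0xF2 = 11110010 → 4-byte char (#7). Advance 4.
Byte at offset 23: 0xE0 = 11100000 → 3-byte char (#8). Advance 3.
Byte at offset 26: 0xF0 = 11110000 → 4-byte char (#9). Advance 4.
Reached end at offset 30 after 9 code points.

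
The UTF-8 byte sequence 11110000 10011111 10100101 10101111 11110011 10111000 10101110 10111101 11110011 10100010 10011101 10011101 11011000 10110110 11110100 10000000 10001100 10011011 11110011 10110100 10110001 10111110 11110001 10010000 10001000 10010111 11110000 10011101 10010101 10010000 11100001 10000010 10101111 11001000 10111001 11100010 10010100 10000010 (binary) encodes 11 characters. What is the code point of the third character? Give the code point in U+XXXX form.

Offset 0: leading byte 0xF0 = 11110000 → 4-byte char #1 = F0 9F A5 AF.
Offset 4: leading byte 0xF3 = 11110011 → 4-byte char #2 = F3 B8 AE BD.
Offset 8: leading byte 0xF3 = 11110011 → 4-byte char #3 = F3 A2 9D 9D.
Leading byte 0xF3 = 11110011 matches 11110xxx → 4-byte sequence.
Byte 1: 0xF3 = 11110011, payload 011 (3 bits).
Byte 2: 0xA2 = 10100010 (10xxxxxx ✓), payload 100010.
Byte 3: 0x9D = 10011101 (10xxxxxx ✓), payload 011101.
Byte 4: 0x9D = 10011101 (10xxxxxx ✓), payload 011101.
Concatenate: 011100010011101011101 = 0xE275D (21 bits → U+E275D).

U+E275D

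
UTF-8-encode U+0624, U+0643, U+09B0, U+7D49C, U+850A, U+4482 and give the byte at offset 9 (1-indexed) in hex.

1-indexed offset 9 is 0-indexed offset 8.
U+0624 → 2-byte form D8 A4 at offsets 0–1.
U+0643 → 2-byte form D9 83 at offsets 2–3.
U+09B0 → 3-byte form E0 A6 B0 at offsets 4–6.
U+7D49C → 4-byte form F1 BD 92 9C at offsets 7–10.
Offset 8 falls in char 4's range; it's byte 2 of F1 BD 92 9C = 0xBD.

0xBD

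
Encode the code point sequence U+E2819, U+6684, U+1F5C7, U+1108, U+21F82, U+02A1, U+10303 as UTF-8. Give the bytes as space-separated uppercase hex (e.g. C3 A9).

F3 A2 A0 99 E6 9A 84 F0 9F 97 87 E1 84 88 F0 A1 BE 82 CA A1 F0 90 8C 83

U+E2819: 4-byte form → F3 A2 A0 99.
U+6684: 3-byte form → E6 9A 84.
U+1F5C7: 4-byte form → F0 9F 97 87.
U+1108: 3-byte form → E1 84 88.
U+21F82: 4-byte form → F0 A1 BE 82.
U+02A1: 2-byte form → CA A1.
U+10303: 4-byte form → F0 90 8C 83.
Concatenated (24 bytes): F3 A2 A0 99 E6 9A 84 F0 9F 97 87 E1 84 88 F0 A1 BE 82 CA A1 F0 90 8C 83.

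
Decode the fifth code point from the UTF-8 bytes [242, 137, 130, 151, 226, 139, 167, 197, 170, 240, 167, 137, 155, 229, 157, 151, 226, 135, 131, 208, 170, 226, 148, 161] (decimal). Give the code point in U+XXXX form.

Offset 0: leading byte 0xF2 = 11110010 → 4-byte char #1 = F2 89 82 97.
Offset 4: leading byte 0xE2 = 11100010 → 3-byte char #2 = E2 8B A7.
Offset 7: leading byte 0xC5 = 11000101 → 2-byte char #3 = C5 AA.
Offset 9: leading byte 0xF0 = 11110000 → 4-byte char #4 = F0 A7 89 9B.
Offset 13: leading byte 0xE5 = 11100101 → 3-byte char #5 = E5 9D 97.
Leading byte 0xE5 = 11100101 matches 1110xxxx → 3-byte sequence.
Byte 1: 0xE5 = 11100101, payload 0101 (4 bits).
Byte 2: 0x9D = 10011101 (10xxxxxx ✓), payload 011101.
Byte 3: 0x97 = 10010111 (10xxxxxx ✓), payload 010111.
Concatenate: 0101011101010111 = 0x5757 (16 bits → U+5757).

U+5757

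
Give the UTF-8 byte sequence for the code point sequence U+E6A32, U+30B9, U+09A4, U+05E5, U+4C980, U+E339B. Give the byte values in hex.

F3 A6 A8 B2 E3 82 B9 E0 A6 A4 D7 A5 F1 8C A6 80 F3 A3 8E 9B

U+E6A32: 4-byte form → F3 A6 A8 B2.
U+30B9: 3-byte form → E3 82 B9.
U+09A4: 3-byte form → E0 A6 A4.
U+05E5: 2-byte form → D7 A5.
U+4C980: 4-byte form → F1 8C A6 80.
U+E339B: 4-byte form → F3 A3 8E 9B.
Concatenated (20 bytes): F3 A6 A8 B2 E3 82 B9 E0 A6 A4 D7 A5 F1 8C A6 80 F3 A3 8E 9B.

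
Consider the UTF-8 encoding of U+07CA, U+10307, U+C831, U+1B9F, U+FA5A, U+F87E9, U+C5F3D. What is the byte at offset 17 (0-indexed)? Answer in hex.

U+07CA → 2-byte form DF 8A at offsets 0–1.
U+10307 → 4-byte form F0 90 8C 87 at offsets 2–5.
U+C831 → 3-byte form EC A0 B1 at offsets 6–8.
U+1B9F → 3-byte form E1 AE 9F at offsets 9–11.
U+FA5A → 3-byte form EF A9 9A at offsets 12–14.
U+F87E9 → 4-byte form F3 B8 9F A9 at offsets 15–18.
Offset 17 falls in char 6's range; it's byte 3 of F3 B8 9F A9 = 0x9F.

0x9F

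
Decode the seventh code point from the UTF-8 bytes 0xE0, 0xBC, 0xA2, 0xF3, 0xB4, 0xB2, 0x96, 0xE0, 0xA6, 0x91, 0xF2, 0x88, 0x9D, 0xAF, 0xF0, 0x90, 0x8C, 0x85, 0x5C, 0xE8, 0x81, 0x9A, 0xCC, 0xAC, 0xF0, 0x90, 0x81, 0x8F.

U+805A

Offset 0: leading byte 0xE0 = 11100000 → 3-byte char #1 = E0 BC A2.
Offset 3: leading byte 0xF3 = 11110011 → 4-byte char #2 = F3 B4 B2 96.
Offset 7: leading byte 0xE0 = 11100000 → 3-byte char #3 = E0 A6 91.
Offset 10: leading byte 0xF2 = 11110010 → 4-byte char #4 = F2 88 9D AF.
Offset 14: leading byte 0xF0 = 11110000 → 4-byte char #5 = F0 90 8C 85.
Offset 18: leading byte 0x5C = 01011100 → 1-byte char #6 = 5C.
Offset 19: leading byte 0xE8 = 11101000 → 3-byte char #7 = E8 81 9A.
Leading byte 0xE8 = 11101000 matches 1110xxxx → 3-byte sequence.
Byte 1: 0xE8 = 11101000, payload 1000 (4 bits).
Byte 2: 0x81 = 10000001 (10xxxxxx ✓), payload 000001.
Byte 3: 0x9A = 10011010 (10xxxxxx ✓), payload 011010.
Concatenate: 1000000001011010 = 0x805A (16 bits → U+805A).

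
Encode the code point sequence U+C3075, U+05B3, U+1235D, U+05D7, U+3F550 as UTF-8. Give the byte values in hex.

F3 83 81 B5 D6 B3 F0 92 8D 9D D7 97 F0 BF 95 90

U+C3075: 4-byte form → F3 83 81 B5.
U+05B3: 2-byte form → D6 B3.
U+1235D: 4-byte form → F0 92 8D 9D.
U+05D7: 2-byte form → D7 97.
U+3F550: 4-byte form → F0 BF 95 90.
Concatenated (16 bytes): F3 83 81 B5 D6 B3 F0 92 8D 9D D7 97 F0 BF 95 90.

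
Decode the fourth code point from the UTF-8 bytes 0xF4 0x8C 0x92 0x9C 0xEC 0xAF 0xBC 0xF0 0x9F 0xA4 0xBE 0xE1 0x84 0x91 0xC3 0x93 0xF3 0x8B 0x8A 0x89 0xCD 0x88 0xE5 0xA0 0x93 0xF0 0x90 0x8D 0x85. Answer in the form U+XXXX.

U+1111

Offset 0: leading byte 0xF4 = 11110100 → 4-byte char #1 = F4 8C 92 9C.
Offset 4: leading byte 0xEC = 11101100 → 3-byte char #2 = EC AF BC.
Offset 7: leading byte 0xF0 = 11110000 → 4-byte char #3 = F0 9F A4 BE.
Offset 11: leading byte 0xE1 = 11100001 → 3-byte char #4 = E1 84 91.
Leading byte 0xE1 = 11100001 matches 1110xxxx → 3-byte sequence.
Byte 1: 0xE1 = 11100001, payload 0001 (4 bits).
Byte 2: 0x84 = 10000100 (10xxxxxx ✓), payload 000100.
Byte 3: 0x91 = 10010001 (10xxxxxx ✓), payload 010001.
Concatenate: 0001000100010001 = 0x1111 (16 bits → U+1111).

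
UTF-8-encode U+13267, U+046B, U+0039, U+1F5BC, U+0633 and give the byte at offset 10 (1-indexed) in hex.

1-indexed offset 10 is 0-indexed offset 9.
U+13267 → 4-byte form F0 93 89 A7 at offsets 0–3.
U+046B → 2-byte form D1 AB at offsets 4–5.
U+0039 → 1-byte form 39 at offsets 6–6.
U+1F5BC → 4-byte form F0 9F 96 BC at offsets 7–10.
Offset 9 falls in char 4's range; it's byte 3 of F0 9F 96 BC = 0x96.

0x96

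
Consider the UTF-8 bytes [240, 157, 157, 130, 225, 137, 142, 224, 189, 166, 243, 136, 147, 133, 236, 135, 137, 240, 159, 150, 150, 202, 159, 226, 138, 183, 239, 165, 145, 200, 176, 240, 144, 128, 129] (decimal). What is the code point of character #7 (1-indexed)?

U+029F

Offset 0: leading byte 0xF0 = 11110000 → 4-byte char #1 = F0 9D 9D 82.
Offset 4: leading byte 0xE1 = 11100001 → 3-byte char #2 = E1 89 8E.
Offset 7: leading byte 0xE0 = 11100000 → 3-byte char #3 = E0 BD A6.
Offset 10: leading byte 0xF3 = 11110011 → 4-byte char #4 = F3 88 93 85.
Offset 14: leading byte 0xEC = 11101100 → 3-byte char #5 = EC 87 89.
Offset 17: leading byte 0xF0 = 11110000 → 4-byte char #6 = F0 9F 96 96.
Offset 21: leading byte 0xCA = 11001010 → 2-byte char #7 = CA 9F.
Leading byte 0xCA = 11001010 matches 110xxxxx → 2-byte sequence.
Byte 1: 0xCA = 11001010, payload 01010 (5 bits).
Byte 2: 0x9F = 10011111 (10xxxxxx ✓), payload 011111.
Concatenate: 01010011111 = 0x29F (11 bits → U+029F).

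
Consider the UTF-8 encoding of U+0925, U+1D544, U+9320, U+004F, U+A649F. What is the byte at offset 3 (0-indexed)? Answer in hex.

0xF0

U+0925 → 3-byte form E0 A4 A5 at offsets 0–2.
U+1D544 → 4-byte form F0 9D 95 84 at offsets 3–6.
Offset 3 falls in char 2's range; it's byte 1 of F0 9D 95 84 = 0xF0.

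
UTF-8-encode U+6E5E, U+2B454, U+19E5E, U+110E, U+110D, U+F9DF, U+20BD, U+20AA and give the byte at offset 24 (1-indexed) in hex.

1-indexed offset 24 is 0-indexed offset 23.
U+6E5E → 3-byte form E6 B9 9E at offsets 0–2.
U+2B454 → 4-byte form F0 AB 91 94 at offsets 3–6.
U+19E5E → 4-byte form F0 99 B9 9E at offsets 7–10.
U+110E → 3-byte form E1 84 8E at offsets 11–13.
U+110D → 3-byte form E1 84 8D at offsets 14–16.
U+F9DF → 3-byte form EF A7 9F at offsets 17–19.
U+20BD → 3-byte form E2 82 BD at offsets 20–22.
U+20AA → 3-byte form E2 82 AA at offsets 23–25.
Offset 23 falls in char 8's range; it's byte 1 of E2 82 AA = 0xE2.

0xE2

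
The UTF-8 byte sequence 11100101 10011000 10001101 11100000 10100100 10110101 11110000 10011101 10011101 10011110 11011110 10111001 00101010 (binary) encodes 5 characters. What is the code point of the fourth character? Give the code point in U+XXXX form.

Offset 0: leading byte 0xE5 = 11100101 → 3-byte char #1 = E5 98 8D.
Offset 3: leading byte 0xE0 = 11100000 → 3-byte char #2 = E0 A4 B5.
Offset 6: leading byte 0xF0 = 11110000 → 4-byte char #3 = F0 9D 9D 9E.
Offset 10: leading byte 0xDE = 11011110 → 2-byte char #4 = DE B9.
Leading byte 0xDE = 11011110 matches 110xxxxx → 2-byte sequence.
Byte 1: 0xDE = 11011110, payload 11110 (5 bits).
Byte 2: 0xB9 = 10111001 (10xxxxxx ✓), payload 111001.
Concatenate: 11110111001 = 0x7B9 (11 bits → U+07B9).

U+07B9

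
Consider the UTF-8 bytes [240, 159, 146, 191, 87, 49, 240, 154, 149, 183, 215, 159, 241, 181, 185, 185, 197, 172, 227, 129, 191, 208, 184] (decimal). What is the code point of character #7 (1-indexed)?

U+016C

Offset 0: leading byte 0xF0 = 11110000 → 4-byte char #1 = F0 9F 92 BF.
Offset 4: leading byte 0x57 = 01010111 → 1-byte char #2 = 57.
Offset 5: leading byte 0x31 = 00110001 → 1-byte char #3 = 31.
Offset 6: leading byte 0xF0 = 11110000 → 4-byte char #4 = F0 9A 95 B7.
Offset 10: leading byte 0xD7 = 11010111 → 2-byte char #5 = D7 9F.
Offset 12: leading byte 0xF1 = 11110001 → 4-byte char #6 = F1 B5 B9 B9.
Offset 16: leading byte 0xC5 = 11000101 → 2-byte char #7 = C5 AC.
Leading byte 0xC5 = 11000101 matches 110xxxxx → 2-byte sequence.
Byte 1: 0xC5 = 11000101, payload 00101 (5 bits).
Byte 2: 0xAC = 10101100 (10xxxxxx ✓), payload 101100.
Concatenate: 00101101100 = 0x16C (11 bits → U+016C).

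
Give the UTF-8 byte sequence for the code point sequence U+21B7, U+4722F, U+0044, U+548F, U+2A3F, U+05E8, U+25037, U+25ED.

U+21B7: 3-byte form → E2 86 B7.
U+4722F: 4-byte form → F1 87 88 AF.
U+0044: 1-byte form → 44.
U+548F: 3-byte form → E5 92 8F.
U+2A3F: 3-byte form → E2 A8 BF.
U+05E8: 2-byte form → D7 A8.
U+25037: 4-byte form → F0 A5 80 B7.
U+25ED: 3-byte form → E2 97 AD.
Concatenated (23 bytes): E2 86 B7 F1 87 88 AF 44 E5 92 8F E2 A8 BF D7 A8 F0 A5 80 B7 E2 97 AD.

E2 86 B7 F1 87 88 AF 44 E5 92 8F E2 A8 BF D7 A8 F0 A5 80 B7 E2 97 AD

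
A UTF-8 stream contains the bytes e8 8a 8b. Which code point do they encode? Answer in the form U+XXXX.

U+828B

Leading byte 0xE8 = 11101000 matches 1110xxxx → 3-byte sequence.
Byte 1: 0xE8 = 11101000, payload 1000 (4 bits).
Byte 2: 0x8A = 10001010 (10xxxxxx ✓), payload 001010.
Byte 3: 0x8B = 10001011 (10xxxxxx ✓), payload 001011.
Concatenate: 1000001010001011 = 0x828B (16 bits → U+828B).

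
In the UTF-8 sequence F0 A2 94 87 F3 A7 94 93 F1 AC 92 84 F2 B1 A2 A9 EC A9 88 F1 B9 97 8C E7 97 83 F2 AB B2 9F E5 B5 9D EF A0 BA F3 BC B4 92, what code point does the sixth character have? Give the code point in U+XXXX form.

U+795CC

Offset 0: leading byte 0xF0 = 11110000 → 4-byte char #1 = F0 A2 94 87.
Offset 4: leading byte 0xF3 = 11110011 → 4-byte char #2 = F3 A7 94 93.
Offset 8: leading byte 0xF1 = 11110001 → 4-byte char #3 = F1 AC 92 84.
Offset 12: leading byte 0xF2 = 11110010 → 4-byte char #4 = F2 B1 A2 A9.
Offset 16: leading byte 0xEC = 11101100 → 3-byte char #5 = EC A9 88.
Offset 19: leading byte 0xF1 = 11110001 → 4-byte char #6 = F1 B9 97 8C.
Leading byte 0xF1 = 11110001 matches 11110xxx → 4-byte sequence.
Byte 1: 0xF1 = 11110001, payload 001 (3 bits).
Byte 2: 0xB9 = 10111001 (10xxxxxx ✓), payload 111001.
Byte 3: 0x97 = 10010111 (10xxxxxx ✓), payload 010111.
Byte 4: 0x8C = 10001100 (10xxxxxx ✓), payload 001100.
Concatenate: 001111001010111001100 = 0x795CC (21 bits → U+795CC).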